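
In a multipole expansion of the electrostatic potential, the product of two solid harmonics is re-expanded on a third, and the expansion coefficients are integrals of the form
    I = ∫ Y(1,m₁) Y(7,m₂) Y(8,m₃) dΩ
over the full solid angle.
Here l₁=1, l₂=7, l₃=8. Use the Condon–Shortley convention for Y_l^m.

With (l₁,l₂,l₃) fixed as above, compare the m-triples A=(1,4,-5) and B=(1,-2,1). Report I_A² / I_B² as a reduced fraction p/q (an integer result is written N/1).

l's match ⇒ only the (l;m) 3-j factors differ between A and B.
A: triangle coeff Δ(1,7,8) = 1/2040; Σ_t [0,0]: t=0:+1/479001600 = 1/479001600; (3j)²=13/340 [(1 7 8; 1 4 -5)], sign=-1
B: triangle coeff Δ(1,7,8) = 1/2040; Σ_t [0,0]: t=0:+1/87091200 = 1/87091200; (3j)²=7/680 [(1 7 8; 1 -2 1)], sign=-1
I_A²/I_B² = (13/340)/(7/680) = 26/7

26/7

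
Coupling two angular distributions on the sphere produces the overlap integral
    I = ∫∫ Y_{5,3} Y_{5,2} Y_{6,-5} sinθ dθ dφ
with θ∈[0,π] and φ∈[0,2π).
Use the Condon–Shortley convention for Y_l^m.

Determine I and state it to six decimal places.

-0.065948

Checks pass: Σm=0; 16 even; l₃=6∈[0,10].
(2·5+1)(2·5+1)(2·6+1) = 1573
Δ: 4! 6! 6! / 17! → 1/28588560
sum: t=0:+1/345600 t=1:−1/13824 t=2:+1/5184 t=3:−1/13824 t=4:+1/345600 = 7/129600
3j²(5 5 6; 0 0 0) = Δ·Π!·Σ² = 80/7293  (sign +1)
sum: t=1:−1/518400 t=2:+1/345600 = 1/1036800
3j²(5 5 6; 3 2 -5) = Δ·Π!·Σ² = 7/2210  (sign -1)
combine: 4πI² = 1573·80/7293·7/2210 = 616/11271
take √, sign -1: I = -0.06594839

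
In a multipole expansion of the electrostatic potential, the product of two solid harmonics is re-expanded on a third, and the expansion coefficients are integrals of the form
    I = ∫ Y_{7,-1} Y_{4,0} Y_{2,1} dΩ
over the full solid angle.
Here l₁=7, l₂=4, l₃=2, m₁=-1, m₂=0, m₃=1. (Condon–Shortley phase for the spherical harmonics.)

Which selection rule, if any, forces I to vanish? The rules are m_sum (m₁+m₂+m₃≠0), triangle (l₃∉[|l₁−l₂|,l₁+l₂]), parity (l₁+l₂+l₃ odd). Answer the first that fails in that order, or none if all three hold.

azimuthal sum: -1 + 0 + 1 = 0  ✓
3 ≤ 2 ≤ 11 (triangle on l)  ✗
L = 7 + 4 + 2 = 13 (odd)

triangle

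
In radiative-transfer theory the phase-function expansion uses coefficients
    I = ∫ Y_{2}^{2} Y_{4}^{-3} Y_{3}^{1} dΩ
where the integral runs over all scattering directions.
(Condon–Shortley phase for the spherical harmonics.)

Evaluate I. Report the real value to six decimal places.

Σlᵢ=9 odd — θ-integrand is odd under cosθ→−cosθ; I=0

0.000000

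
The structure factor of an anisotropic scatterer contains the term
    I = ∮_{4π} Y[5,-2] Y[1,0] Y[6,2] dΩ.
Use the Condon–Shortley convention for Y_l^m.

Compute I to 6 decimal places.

0.231133

m-sum 0 ✓  L=12 even ✓  4≤6≤6 ✓
Π(2lᵢ+1) = 11×3×13 = 429
triangle coeff Δ(5,1,6) = 1/858
Σ_t [0,0]: t=0:+1/14400 = 1/14400
(3j)²=6/143 [(5 1 6; 0 0 0)], sign=+1
Σ_t [0,0]: t=0:+1/30240 = 1/30240
(3j)²=16/429 [(5 1 6; -2 0 2)], sign=+1
⇒ 4πI² = 96/143
I = (+1)√(96/143/(4π)) = 0.23113338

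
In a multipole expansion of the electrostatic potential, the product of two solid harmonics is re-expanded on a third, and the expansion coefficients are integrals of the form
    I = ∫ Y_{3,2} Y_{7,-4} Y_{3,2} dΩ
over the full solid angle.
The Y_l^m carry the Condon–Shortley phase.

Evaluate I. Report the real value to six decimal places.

|3−7|≤3≤3+7 violated ⇒ I = 0

0.000000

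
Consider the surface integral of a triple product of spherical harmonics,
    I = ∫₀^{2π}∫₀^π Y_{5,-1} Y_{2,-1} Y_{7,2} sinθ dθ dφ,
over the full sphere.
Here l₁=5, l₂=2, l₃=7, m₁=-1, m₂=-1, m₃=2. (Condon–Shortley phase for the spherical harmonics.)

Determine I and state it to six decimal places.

0.232242

m-sum 0 ✓  L=14 even ✓  3≤7≤7 ✓
Π(2lᵢ+1) = 11×5×15 = 825
triangle coeff Δ(5,2,7) = 1/15015
Σ_t [0,0]: t=0:+1/57600 = 1/57600
(3j)²=21/715 [(5 2 7; 0 0 0)], sign=-1
Σ_t [0,0]: t=0:+1/103680 = 1/103680
(3j)²=4/143 [(5 2 7; -1 -1 2)], sign=-1
⇒ 4πI² = 1260/1859
I = (+1)√(1260/1859/(4π)) = 0.23224194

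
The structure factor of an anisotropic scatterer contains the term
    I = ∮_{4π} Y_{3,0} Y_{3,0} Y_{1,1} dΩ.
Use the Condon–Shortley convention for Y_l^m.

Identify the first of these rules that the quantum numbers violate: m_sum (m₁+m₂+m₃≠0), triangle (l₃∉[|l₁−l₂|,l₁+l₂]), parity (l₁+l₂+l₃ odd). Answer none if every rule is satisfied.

m₁+m₂+m₃ = 0 + 0 + 1 = 1  ✗
triangle: |3−3|=0 ≤ l₃=1 ≤ 3+3=6
parity: l₁+l₂+l₃ = 7 is odd

m_sum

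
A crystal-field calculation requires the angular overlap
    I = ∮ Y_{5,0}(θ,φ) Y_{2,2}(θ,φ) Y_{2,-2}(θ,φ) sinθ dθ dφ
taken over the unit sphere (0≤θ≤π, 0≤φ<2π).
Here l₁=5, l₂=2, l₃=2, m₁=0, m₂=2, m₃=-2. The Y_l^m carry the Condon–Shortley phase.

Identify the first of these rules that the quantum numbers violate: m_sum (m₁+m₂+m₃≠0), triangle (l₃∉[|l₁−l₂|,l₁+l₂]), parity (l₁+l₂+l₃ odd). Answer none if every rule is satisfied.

triangle

azimuthal sum: 0 + 2 − 2 = 0  ✓
3 ≤ 2 ≤ 7 (triangle on l)  ✗
L = 5 + 2 + 2 = 9 (odd)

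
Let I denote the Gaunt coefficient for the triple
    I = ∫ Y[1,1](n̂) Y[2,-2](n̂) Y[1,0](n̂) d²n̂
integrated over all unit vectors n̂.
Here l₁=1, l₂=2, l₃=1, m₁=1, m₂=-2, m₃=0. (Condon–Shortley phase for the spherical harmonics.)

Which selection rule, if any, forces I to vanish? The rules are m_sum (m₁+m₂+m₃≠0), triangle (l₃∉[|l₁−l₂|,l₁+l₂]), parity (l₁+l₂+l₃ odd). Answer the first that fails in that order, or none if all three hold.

azimuthal sum: 1 − 2 + 0 = -1  ✗
1 ≤ 1 ≤ 3 (triangle on l)
L = 1 + 2 + 1 = 4 (even)

m_sum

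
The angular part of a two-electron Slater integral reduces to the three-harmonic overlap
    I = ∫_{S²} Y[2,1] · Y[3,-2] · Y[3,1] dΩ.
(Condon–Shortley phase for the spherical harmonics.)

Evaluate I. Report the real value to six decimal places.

Checks pass: Σm=0; 8 even; l₃=3∈[1,5].
(2·2+1)(2·3+1)(2·3+1) = 245
Δ: 2! 2! 4! / 9! → 1/3780
sum: t=0:+1/24 t=1:−1/4 t=2:+1/24 = -1/6
3j²(2 3 3; 0 0 0) = Δ·Π!·Σ² = 4/105  (sign +1)
sum: t=0:+1/12 t=1:−1/48 = 1/16
3j²(2 3 3; 1 -2 1) = Δ·Π!·Σ² = 1/28  (sign +1)
combine: 4πI² = 245·4/105·1/28 = 1/3
take √, sign +1: I = 0.16286750

0.162868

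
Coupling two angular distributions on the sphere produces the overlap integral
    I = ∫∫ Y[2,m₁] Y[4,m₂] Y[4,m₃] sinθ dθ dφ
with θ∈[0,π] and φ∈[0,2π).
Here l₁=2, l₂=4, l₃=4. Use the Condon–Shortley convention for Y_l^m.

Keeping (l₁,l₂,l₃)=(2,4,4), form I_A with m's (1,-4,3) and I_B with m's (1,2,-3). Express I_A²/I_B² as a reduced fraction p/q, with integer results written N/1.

l's match ⇒ only the (l;m) 3-j factors differ between A and B.
A: triangle coeff Δ(2,4,4) = 1/13860; Σ_t [0,0]: t=0:+1/1440 = 1/1440; (3j)²=7/165 [(2 4 4; 1 -4 3)], sign=-1
B: triangle coeff Δ(2,4,4) = 1/13860; Σ_t [0,1]: t=0:+1/1440 t=1:−1/240 = -1/288; (3j)²=5/132 [(2 4 4; 1 2 -3)], sign=+1
I_A²/I_B² = (7/165)/(5/132) = 28/25

28/25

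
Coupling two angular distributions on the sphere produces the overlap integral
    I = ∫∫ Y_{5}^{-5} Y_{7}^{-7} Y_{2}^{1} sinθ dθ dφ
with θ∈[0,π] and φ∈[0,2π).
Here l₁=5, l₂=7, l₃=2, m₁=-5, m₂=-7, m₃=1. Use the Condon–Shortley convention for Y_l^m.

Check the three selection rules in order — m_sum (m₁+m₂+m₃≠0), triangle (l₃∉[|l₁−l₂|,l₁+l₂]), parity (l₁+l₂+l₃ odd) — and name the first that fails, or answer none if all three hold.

m₁+m₂+m₃ = -5 − 7 + 1 = -11  ✗
triangle: |5−7|=2 ≤ l₃=2 ≤ 5+7=12
parity: l₁+l₂+l₃ = 14 is even

m_sum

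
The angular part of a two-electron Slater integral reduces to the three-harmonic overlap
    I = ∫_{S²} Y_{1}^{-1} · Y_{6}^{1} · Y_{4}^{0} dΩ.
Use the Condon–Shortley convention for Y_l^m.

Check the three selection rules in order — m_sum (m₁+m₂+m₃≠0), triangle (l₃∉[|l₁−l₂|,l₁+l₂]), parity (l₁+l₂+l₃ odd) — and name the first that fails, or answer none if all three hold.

triangle

m₁+m₂+m₃ = -1 + 1 + 0 = 0  ✓
triangle: |1−6|=5 ≤ l₃=4 ≤ 1+6=7  ✗
parity: l₁+l₂+l₃ = 11 is odd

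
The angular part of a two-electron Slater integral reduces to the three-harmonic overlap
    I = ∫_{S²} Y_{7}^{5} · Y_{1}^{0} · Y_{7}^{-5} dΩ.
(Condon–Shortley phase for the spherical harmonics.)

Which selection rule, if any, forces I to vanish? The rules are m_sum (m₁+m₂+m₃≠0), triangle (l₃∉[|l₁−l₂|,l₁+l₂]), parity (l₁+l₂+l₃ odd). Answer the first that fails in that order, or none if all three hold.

azimuthal sum: 5 + 0 − 5 = 0  ✓
6 ≤ 7 ≤ 8 (triangle on l)  ✓
L = 7 + 1 + 7 = 15 (odd)  ✗

parity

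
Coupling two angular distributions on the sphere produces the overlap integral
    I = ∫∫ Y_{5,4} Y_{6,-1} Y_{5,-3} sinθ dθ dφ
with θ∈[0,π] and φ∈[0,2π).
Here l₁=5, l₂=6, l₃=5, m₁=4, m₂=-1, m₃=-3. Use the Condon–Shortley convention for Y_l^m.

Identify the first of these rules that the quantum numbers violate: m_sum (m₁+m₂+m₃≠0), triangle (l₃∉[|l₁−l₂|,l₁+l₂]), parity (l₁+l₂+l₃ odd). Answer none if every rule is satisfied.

none

azimuthal sum: 4 − 1 − 3 = 0  ✓
1 ≤ 5 ≤ 11 (triangle on l)  ✓
L = 5 + 6 + 5 = 16 (even)  ✓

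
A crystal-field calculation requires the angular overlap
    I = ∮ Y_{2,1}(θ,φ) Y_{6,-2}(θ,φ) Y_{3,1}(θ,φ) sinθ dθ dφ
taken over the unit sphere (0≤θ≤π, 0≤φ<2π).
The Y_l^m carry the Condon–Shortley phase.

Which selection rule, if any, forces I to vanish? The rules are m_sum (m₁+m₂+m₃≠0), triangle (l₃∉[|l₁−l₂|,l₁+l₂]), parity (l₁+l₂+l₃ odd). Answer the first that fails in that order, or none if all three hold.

Σmᵢ = 0  ✓
l₃∈[|l₁−l₂|,l₁+l₂]=[4,8], have l₃=3  ✗
Σlᵢ = 11 ⇒ odd

triangle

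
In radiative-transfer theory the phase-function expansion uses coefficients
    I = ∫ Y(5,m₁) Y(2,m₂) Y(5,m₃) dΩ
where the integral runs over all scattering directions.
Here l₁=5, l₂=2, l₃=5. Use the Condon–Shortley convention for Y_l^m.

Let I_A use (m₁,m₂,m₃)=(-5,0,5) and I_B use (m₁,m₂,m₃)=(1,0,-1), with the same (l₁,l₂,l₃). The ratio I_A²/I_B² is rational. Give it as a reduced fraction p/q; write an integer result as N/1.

25/9

l's match ⇒ only the (l;m) 3-j factors differ between A and B.
A: triangle coeff Δ(5,2,5) = 1/38610; Σ_t [2,2]: t=2:+1/161280 = 1/161280; (3j)²=15/286 [(5 2 5; -5 0 5)], sign=+1
B: triangle coeff Δ(5,2,5) = 1/38610; Σ_t [0,2]: t=0:+1/2304 t=1:−1/720 t=2:+1/5760 = -1/1280; (3j)²=27/1430 [(5 2 5; 1 0 -1)], sign=-1
I_A²/I_B² = (15/286)/(27/1430) = 25/9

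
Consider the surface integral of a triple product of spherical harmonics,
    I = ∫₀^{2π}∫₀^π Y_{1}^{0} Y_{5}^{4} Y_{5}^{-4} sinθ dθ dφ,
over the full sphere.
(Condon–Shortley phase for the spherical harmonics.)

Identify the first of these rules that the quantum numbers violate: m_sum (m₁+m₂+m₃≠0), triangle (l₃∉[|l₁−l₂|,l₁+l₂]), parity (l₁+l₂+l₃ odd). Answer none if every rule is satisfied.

m₁+m₂+m₃ = 0 + 4 − 4 = 0  ✓
triangle: |1−5|=4 ≤ l₃=5 ≤ 1+5=6  ✓
parity: l₁+l₂+l₃ = 11 is odd  ✗

parity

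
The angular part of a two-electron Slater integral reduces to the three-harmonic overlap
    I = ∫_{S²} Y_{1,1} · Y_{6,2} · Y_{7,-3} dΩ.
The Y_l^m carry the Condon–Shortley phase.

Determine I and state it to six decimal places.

-0.234717

m-sum 0 ✓  L=14 even ✓  5≤7≤7 ✓
Π(2lᵢ+1) = 3×13×15 = 585
triangle coeff Δ(1,6,7) = 1/1365
Σ_t [0,0]: t=0:+1/518400 = 1/518400
(3j)²=7/195 [(1 6 7; 0 0 0)], sign=-1
Σ_t [0,0]: t=0:+1/1935360 = 1/1935360
(3j)²=3/91 [(1 6 7; 1 2 -3)], sign=+1
⇒ 4πI² = 9/13
I = (-1)√(9/13/(4π)) = -0.23471705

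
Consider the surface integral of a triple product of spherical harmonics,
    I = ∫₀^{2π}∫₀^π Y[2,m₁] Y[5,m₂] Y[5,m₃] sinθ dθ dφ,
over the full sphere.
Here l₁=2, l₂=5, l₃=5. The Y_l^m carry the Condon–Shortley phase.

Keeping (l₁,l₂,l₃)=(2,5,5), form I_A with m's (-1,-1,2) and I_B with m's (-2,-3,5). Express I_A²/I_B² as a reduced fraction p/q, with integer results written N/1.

l's match ⇒ only the (l;m) 3-j factors differ between A and B.
A: triangle coeff Δ(2,5,5) = 1/38610; Σ_t [1,2]: t=1:−1/1440 t=2:+1/2880 = -1/2880; (3j)²=7/715 [(2 5 5; -1 -1 2)], sign=+1
B: triangle coeff Δ(2,5,5) = 1/38610; Σ_t [2,2]: t=2:+1/161280 = 1/161280; (3j)²=1/143 [(2 5 5; -2 -3 5)], sign=+1
I_A²/I_B² = (7/715)/(1/143) = 7/5

7/5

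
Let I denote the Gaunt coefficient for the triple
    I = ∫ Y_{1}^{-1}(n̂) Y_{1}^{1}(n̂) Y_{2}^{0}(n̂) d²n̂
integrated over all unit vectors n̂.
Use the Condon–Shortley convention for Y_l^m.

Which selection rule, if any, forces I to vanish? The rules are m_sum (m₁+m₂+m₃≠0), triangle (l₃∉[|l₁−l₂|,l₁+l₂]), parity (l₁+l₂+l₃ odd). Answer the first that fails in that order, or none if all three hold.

Σmᵢ = 0  ✓
l₃∈[|l₁−l₂|,l₁+l₂]=[0,2], have l₃=2  ✓
Σlᵢ = 4 ⇒ even  ✓

none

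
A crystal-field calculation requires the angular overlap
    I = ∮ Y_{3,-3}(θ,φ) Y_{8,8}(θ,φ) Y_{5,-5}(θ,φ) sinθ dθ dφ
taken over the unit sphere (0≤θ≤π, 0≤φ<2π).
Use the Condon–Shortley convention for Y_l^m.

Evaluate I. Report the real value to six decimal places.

0.375701

Checks pass: Σm=0; 16 even; l₃=5∈[5,11].
(2·3+1)(2·8+1)(2·5+1) = 1309
Δ: 6! 0! 10! / 17! → 1/136136
sum: t=3:−1/518400 = -1/518400
3j²(3 8 5; 0 0 0) = Δ·Π!·Σ² = 56/2431  (sign +1)
sum: t=6:+1/2612736000 = 1/2612736000
3j²(3 8 5; -3 8 -5) = Δ·Π!·Σ² = 1/17  (sign +1)
combine: 4πI² = 1309·56/2431·1/17 = 392/221
take √, sign +1: I = 0.37570067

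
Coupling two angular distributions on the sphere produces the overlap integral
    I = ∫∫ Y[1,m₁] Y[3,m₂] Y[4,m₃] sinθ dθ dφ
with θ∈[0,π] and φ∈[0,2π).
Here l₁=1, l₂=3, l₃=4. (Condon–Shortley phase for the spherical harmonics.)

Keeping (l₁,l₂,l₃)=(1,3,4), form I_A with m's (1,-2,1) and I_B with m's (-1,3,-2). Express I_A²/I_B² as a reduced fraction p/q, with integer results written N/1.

l's match ⇒ only the (l;m) 3-j factors differ between A and B.
A: triangle coeff Δ(1,3,4) = 1/252; Σ_t [0,0]: t=0:+1/240 = 1/240; (3j)²=1/84 [(1 3 4; 1 -2 1)], sign=-1
B: triangle coeff Δ(1,3,4) = 1/252; Σ_t [0,0]: t=0:+1/1440 = 1/1440; (3j)²=1/252 [(1 3 4; -1 3 -2)], sign=+1
I_A²/I_B² = (1/84)/(1/252) = 3/1

3/1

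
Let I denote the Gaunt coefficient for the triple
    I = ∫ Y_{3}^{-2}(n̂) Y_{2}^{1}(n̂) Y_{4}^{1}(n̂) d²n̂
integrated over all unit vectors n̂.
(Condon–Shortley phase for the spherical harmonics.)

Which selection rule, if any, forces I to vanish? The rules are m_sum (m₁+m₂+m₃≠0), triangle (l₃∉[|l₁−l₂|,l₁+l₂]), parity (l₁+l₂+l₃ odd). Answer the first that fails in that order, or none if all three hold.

parity

m₁+m₂+m₃ = -2 + 1 + 1 = 0  ✓
triangle: |3−2|=1 ≤ l₃=4 ≤ 3+2=5  ✓
parity: l₁+l₂+l₃ = 9 is odd  ✗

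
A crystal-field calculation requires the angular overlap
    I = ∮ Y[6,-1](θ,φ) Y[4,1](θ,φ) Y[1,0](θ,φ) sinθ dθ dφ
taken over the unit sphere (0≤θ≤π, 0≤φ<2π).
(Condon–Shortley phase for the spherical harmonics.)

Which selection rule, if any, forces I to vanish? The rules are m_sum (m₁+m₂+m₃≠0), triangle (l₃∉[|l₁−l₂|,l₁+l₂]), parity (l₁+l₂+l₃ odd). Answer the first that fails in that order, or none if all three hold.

triangle

m₁+m₂+m₃ = -1 + 1 + 0 = 0  ✓
triangle: |6−4|=2 ≤ l₃=1 ≤ 6+4=10  ✗
parity: l₁+l₂+l₃ = 11 is odd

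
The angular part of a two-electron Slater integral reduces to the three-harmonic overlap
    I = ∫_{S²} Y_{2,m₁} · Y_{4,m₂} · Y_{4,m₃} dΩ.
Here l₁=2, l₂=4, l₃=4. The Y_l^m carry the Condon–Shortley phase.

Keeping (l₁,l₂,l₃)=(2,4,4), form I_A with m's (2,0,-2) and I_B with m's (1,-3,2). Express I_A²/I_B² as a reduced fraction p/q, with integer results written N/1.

Same 2,4,4: normalisation and zero-m 3j drop out of the ratio.
A: Δ: 2! 2! 6! / 11! → 1/13860; sum: t=0:+1/192 = 1/192; 3j²(2 4 4; 2 0 -2) = Δ·Π!·Σ² = 3/77  (sign +1)
B: Δ: 2! 2! 6! / 11! → 1/13860; sum: t=0:+1/240 t=1:−1/1440 = 1/288; 3j²(2 4 4; 1 -3 2) = Δ·Π!·Σ² = 5/132  (sign +1)
I_A²/I_B² = (3/77)/(5/132) = 36/35

36/35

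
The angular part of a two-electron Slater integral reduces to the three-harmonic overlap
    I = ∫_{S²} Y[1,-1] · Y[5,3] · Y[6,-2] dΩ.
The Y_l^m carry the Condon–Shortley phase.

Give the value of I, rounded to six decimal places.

0.100084

Checks pass: Σm=0; 12 even; l₃=6∈[4,6].
(2·1+1)(2·5+1)(2·6+1) = 429
Δ: 0! 2! 10! / 13! → 1/858
sum: t=0:+1/14400 = 1/14400
3j²(1 5 6; 0 0 0) = Δ·Π!·Σ² = 6/143  (sign +1)
sum: t=0:+1/161280 = 1/161280
3j²(1 5 6; -1 3 -2) = Δ·Π!·Σ² = 1/143  (sign +1)
combine: 4πI² = 429·6/143·1/143 = 18/143
take √, sign +1: I = 0.10008369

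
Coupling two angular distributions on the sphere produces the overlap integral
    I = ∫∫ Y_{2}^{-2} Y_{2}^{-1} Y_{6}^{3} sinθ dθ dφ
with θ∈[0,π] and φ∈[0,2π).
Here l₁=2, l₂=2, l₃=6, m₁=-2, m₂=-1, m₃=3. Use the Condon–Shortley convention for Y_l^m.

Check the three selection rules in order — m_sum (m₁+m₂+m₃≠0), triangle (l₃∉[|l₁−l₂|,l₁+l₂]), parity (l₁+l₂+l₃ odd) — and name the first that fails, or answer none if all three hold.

triangle

Σmᵢ = 0  ✓
l₃∈[|l₁−l₂|,l₁+l₂]=[0,4], have l₃=6  ✗
Σlᵢ = 10 ⇒ even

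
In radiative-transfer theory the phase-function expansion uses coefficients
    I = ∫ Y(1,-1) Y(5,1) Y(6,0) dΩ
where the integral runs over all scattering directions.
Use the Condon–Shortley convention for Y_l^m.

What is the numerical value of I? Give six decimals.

0.158246

m-sum 0 ✓  L=12 even ✓  4≤6≤6 ✓
Π(2lᵢ+1) = 3×11×13 = 429
triangle coeff Δ(1,5,6) = 1/858
Σ_t [0,0]: t=0:+1/14400 = 1/14400
(3j)²=6/143 [(1 5 6; 0 0 0)], sign=+1
Σ_t [0,0]: t=0:+1/34560 = 1/34560
(3j)²=5/286 [(1 5 6; -1 1 0)], sign=+1
⇒ 4πI² = 45/143
I = (+1)√(45/143/(4π)) = 0.15824621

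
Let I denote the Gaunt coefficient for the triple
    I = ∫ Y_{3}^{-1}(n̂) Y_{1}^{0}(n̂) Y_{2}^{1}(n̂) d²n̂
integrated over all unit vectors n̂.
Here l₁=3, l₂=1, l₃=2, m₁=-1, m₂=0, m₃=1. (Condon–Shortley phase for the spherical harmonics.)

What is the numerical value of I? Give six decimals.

m-sum 0 ✓  L=6 even ✓  2≤2≤4 ✓
Π(2lᵢ+1) = 7×3×5 = 105
triangle coeff Δ(3,1,2) = 1/105
Σ_t [1,1]: t=1:−1/4 = -1/4
(3j)²=3/35 [(3 1 2; 0 0 0)], sign=-1
Σ_t [1,1]: t=1:−1/6 = -1/6
(3j)²=8/105 [(3 1 2; -1 0 1)], sign=+1
⇒ 4πI² = 24/35
I = (-1)√(24/35/(4π)) = -0.23359668

-0.233597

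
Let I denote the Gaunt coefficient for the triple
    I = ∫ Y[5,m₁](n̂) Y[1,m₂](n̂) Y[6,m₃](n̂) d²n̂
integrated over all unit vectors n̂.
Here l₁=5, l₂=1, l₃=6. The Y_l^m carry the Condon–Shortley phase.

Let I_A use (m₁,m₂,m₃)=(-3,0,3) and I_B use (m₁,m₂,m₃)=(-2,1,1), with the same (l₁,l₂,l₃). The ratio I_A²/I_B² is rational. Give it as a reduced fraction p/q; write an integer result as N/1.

27/10

l's match ⇒ only the (l;m) 3-j factors differ between A and B.
A: triangle coeff Δ(5,1,6) = 1/858; Σ_t [0,0]: t=0:+1/80640 = 1/80640; (3j)²=9/286 [(5 1 6; -3 0 3)], sign=-1
B: triangle coeff Δ(5,1,6) = 1/858; Σ_t [0,0]: t=0:+1/60480 = 1/60480; (3j)²=5/429 [(5 1 6; -2 1 1)], sign=-1
I_A²/I_B² = (9/286)/(5/429) = 27/10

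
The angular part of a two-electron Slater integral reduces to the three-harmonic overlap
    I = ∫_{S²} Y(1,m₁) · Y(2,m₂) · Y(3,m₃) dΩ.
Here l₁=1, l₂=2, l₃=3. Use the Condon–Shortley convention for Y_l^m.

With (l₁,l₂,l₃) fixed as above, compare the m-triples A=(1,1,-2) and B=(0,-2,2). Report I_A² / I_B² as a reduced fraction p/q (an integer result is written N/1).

2/1

Same 1,2,3: normalisation and zero-m 3j drop out of the ratio.
A: Δ: 0! 2! 4! / 7! → 1/105; sum: t=0:+1/12 = 1/12; 3j²(1 2 3; 1 1 -2) = Δ·Π!·Σ² = 2/21  (sign -1)
B: Δ: 0! 2! 4! / 7! → 1/105; sum: t=0:+1/24 = 1/24; 3j²(1 2 3; 0 -2 2) = Δ·Π!·Σ² = 1/21  (sign -1)
I_A²/I_B² = (2/21)/(1/21) = 2/1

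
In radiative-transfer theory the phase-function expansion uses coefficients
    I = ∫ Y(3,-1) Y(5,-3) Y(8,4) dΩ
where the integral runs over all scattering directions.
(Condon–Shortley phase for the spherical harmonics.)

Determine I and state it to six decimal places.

Checks pass: Σm=0; 16 even; l₃=8∈[2,8].
(2·3+1)(2·5+1)(2·8+1) = 1309
Δ: 0! 6! 10! / 17! → 1/136136
sum: t=0:+1/518400 = 1/518400
3j²(3 5 8; 0 0 0) = Δ·Π!·Σ² = 56/2431  (sign +1)
sum: t=0:+1/3870720 = 1/3870720
3j²(3 5 8; -1 -3 4) = Δ·Π!·Σ² = 135/6188  (sign +1)
combine: 4πI² = 1309·56/2431·135/6188 = 1890/2873
take √, sign +1: I = 0.22880113

0.228801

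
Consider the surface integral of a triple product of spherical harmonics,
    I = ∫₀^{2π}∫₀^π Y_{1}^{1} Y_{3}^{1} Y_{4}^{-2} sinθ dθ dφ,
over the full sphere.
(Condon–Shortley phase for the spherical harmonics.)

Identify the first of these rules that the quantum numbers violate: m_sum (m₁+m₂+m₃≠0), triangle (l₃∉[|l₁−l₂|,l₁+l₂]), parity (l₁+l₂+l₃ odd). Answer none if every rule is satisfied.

Σmᵢ = 0  ✓
l₃∈[|l₁−l₂|,l₁+l₂]=[2,4], have l₃=4  ✓
Σlᵢ = 8 ⇒ even  ✓

none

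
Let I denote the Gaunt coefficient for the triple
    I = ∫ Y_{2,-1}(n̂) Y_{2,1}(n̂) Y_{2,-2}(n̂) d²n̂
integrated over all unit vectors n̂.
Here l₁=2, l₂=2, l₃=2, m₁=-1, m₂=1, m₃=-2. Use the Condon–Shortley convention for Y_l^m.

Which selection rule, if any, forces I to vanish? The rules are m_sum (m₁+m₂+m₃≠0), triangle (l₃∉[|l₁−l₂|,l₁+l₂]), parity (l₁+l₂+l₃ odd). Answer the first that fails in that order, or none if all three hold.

m_sum

azimuthal sum: -1 + 1 − 2 = -2  ✗
0 ≤ 2 ≤ 4 (triangle on l)
L = 2 + 2 + 2 = 6 (even)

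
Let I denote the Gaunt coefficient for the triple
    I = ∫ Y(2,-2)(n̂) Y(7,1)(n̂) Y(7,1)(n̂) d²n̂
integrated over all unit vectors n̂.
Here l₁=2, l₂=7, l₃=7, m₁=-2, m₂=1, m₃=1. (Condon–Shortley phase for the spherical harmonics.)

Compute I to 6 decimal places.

0.195759

m-sum 0 ✓  L=16 even ✓  5≤7≤9 ✓
Π(2lᵢ+1) = 5×15×15 = 1125
triangle coeff Δ(2,7,7) = 1/185640
Σ_t [0,2]: t=0:+1/2419200 t=1:−1/518400 t=2:+1/2419200 = -1/907200
(3j)²=56/3315 [(2 7 7; 0 0 0)], sign=+1
Σ_t [2,2]: t=2:+1/2073600 = 1/2073600
(3j)²=28/1105 [(2 7 7; -2 1 1)], sign=+1
⇒ 4πI² = 23520/48841
I = (+1)√(23520/48841/(4π)) = 0.19575887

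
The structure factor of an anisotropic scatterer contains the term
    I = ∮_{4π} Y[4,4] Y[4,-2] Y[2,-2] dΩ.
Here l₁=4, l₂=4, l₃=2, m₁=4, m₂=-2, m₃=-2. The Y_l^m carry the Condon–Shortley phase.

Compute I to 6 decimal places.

-0.106180

m-sum 0 ✓  L=10 even ✓  0≤2≤8 ✓
Π(2lᵢ+1) = 9×9×5 = 405
triangle coeff Δ(4,4,2) = 1/13860
Σ_t [2,4]: t=2:+1/192 t=3:−1/36 t=4:+1/192 = -5/288
(3j)²=20/693 [(4 4 2; 0 0 0)], sign=-1
Σ_t [0,0]: t=0:+1/2880 = 1/2880
(3j)²=2/165 [(4 4 2; 4 -2 -2)], sign=+1
⇒ 4πI² = 120/847
I = (-1)√(120/847/(4π)) = -0.10618031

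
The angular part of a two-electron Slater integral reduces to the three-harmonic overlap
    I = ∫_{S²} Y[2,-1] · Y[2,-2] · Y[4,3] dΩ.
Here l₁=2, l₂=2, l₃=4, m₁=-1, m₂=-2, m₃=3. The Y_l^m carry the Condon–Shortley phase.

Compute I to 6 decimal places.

-0.238414

Rules hold: Σm=0, L=8 even, 0≤4≤4.
N = 5·5·9 = 225
Δ = 0!·4!·4!/9! = 1/630
Racah Σ t=0..0: t=0:+1/16 = 1/16
⇒ 3j(2 2 4; 0 0 0)² = 2/35, sgn +1
Racah Σ t=0..0: t=0:+1/144 = 1/144
⇒ 3j(2 2 4; -1 -2 3)² = 1/18, sgn -1
4πI² = N·(3j₀)²·(3jₘ)² = 5/7
I = -1·√(0.714286/4π) = -0.23841361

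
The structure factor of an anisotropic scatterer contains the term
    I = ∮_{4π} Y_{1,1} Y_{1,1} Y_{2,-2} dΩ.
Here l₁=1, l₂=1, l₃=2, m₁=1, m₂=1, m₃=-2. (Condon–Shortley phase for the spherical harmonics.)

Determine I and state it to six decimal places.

Checks pass: Σm=0; 4 even; l₃=2∈[0,2].
(2·1+1)(2·1+1)(2·2+1) = 45
Δ: 0! 2! 2! / 5! → 1/30
sum: t=0:+1/1 = 1/1
3j²(1 1 2; 0 0 0) = Δ·Π!·Σ² = 2/15  (sign +1)
sum: t=0:+1/4 = 1/4
3j²(1 1 2; 1 1 -2) = Δ·Π!·Σ² = 1/5  (sign +1)
combine: 4πI² = 45·2/15·1/5 = 6/5
take √, sign +1: I = 0.30901936

0.309019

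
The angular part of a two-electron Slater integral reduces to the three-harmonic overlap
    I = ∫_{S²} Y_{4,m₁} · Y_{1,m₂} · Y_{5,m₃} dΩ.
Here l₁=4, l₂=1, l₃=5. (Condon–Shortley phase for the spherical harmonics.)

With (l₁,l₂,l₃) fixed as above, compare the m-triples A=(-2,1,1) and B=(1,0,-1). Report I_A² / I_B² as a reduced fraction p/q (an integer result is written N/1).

l's match ⇒ only the (l;m) 3-j factors differ between A and B.
A: triangle coeff Δ(4,1,5) = 1/495; Σ_t [0,0]: t=0:+1/2880 = 1/2880; (3j)²=2/165 [(4 1 5; -2 1 1)], sign=+1
B: triangle coeff Δ(4,1,5) = 1/495; Σ_t [0,0]: t=0:+1/720 = 1/720; (3j)²=8/165 [(4 1 5; 1 0 -1)], sign=+1
I_A²/I_B² = (2/165)/(8/165) = 1/4

1/4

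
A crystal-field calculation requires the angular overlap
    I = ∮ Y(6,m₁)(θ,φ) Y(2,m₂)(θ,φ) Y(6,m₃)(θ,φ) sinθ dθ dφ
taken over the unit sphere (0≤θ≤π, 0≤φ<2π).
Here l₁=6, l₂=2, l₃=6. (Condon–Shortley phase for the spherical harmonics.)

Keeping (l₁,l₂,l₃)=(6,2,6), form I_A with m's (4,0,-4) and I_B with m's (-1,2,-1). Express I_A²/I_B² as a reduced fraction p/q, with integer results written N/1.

l's match ⇒ only the (l;m) 3-j factors differ between A and B.
A: triangle coeff Δ(6,2,6) = 1/90090; Σ_t [0,2]: t=0:+1/322560 t=1:−1/362880 t=2:+1/14515200 = 1/2419200; (3j)²=2/5005 [(6 2 6; 4 0 -4)], sign=+1
B: triangle coeff Δ(6,2,6) = 1/90090; Σ_t [2,2]: t=2:+1/57600 = 1/57600; (3j)²=21/715 [(6 2 6; -1 2 -1)], sign=-1
I_A²/I_B² = (2/5005)/(21/715) = 2/147

2/147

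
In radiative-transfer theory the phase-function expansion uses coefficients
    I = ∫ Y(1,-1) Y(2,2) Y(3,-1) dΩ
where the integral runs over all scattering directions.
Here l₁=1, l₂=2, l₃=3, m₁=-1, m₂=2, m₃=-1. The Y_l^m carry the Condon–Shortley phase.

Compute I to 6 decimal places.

-0.082589

m-sum 0 ✓  L=6 even ✓  1≤3≤3 ✓
Π(2lᵢ+1) = 3×5×7 = 105
triangle coeff Δ(1,2,3) = 1/105
Σ_t [0,0]: t=0:+1/4 = 1/4
(3j)²=3/35 [(1 2 3; 0 0 0)], sign=-1
Σ_t [0,0]: t=0:+1/48 = 1/48
(3j)²=1/105 [(1 2 3; -1 2 -1)], sign=+1
⇒ 4πI² = 3/35
I = (-1)√(3/35/(4π)) = -0.08258890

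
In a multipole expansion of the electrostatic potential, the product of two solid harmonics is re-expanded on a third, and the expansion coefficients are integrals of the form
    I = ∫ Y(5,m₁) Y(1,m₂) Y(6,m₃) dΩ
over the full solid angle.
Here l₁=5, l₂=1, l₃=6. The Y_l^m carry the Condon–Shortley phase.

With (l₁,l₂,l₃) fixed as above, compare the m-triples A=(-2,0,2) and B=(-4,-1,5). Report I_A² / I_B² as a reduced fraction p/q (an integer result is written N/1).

32/55

l's match ⇒ only the (l;m) 3-j factors differ between A and B.
A: triangle coeff Δ(5,1,6) = 1/858; Σ_t [0,0]: t=0:+1/30240 = 1/30240; (3j)²=16/429 [(5 1 6; -2 0 2)], sign=+1
B: triangle coeff Δ(5,1,6) = 1/858; Σ_t [0,0]: t=0:+1/725760 = 1/725760; (3j)²=5/78 [(5 1 6; -4 -1 5)], sign=-1
I_A²/I_B² = (16/429)/(5/78) = 32/55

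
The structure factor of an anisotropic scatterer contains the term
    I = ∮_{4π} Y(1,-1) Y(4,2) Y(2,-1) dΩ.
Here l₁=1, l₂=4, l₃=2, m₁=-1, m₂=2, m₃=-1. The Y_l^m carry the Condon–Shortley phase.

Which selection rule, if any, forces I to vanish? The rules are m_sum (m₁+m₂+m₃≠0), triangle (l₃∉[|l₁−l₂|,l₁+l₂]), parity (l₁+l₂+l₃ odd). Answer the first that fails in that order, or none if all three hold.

azimuthal sum: -1 + 2 − 1 = 0  ✓
3 ≤ 2 ≤ 5 (triangle on l)  ✗
L = 1 + 4 + 2 = 7 (odd)

triangle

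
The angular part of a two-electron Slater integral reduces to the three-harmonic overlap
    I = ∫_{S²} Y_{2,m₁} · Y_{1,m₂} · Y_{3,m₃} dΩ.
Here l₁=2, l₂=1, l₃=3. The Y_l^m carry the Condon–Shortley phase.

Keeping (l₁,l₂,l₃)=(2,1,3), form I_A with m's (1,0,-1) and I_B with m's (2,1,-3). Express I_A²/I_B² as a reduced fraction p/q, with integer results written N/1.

8/15

Shared (l₁,l₂,l₃)=(2,1,3): N and (l;000)² cancel in I_A²/I_B².
A: Δ = 0!·4!·2!/7! = 1/105; Racah Σ t=0..0: t=0:+1/6 = 1/6; ⇒ 3j(2 1 3; 1 0 -1)² = 8/105, sgn +1
B: Δ = 0!·4!·2!/7! = 1/105; Racah Σ t=0..0: t=0:+1/48 = 1/48; ⇒ 3j(2 1 3; 2 1 -3)² = 1/7, sgn +1
I_A²/I_B² = (8/105)/(1/7) = 8/15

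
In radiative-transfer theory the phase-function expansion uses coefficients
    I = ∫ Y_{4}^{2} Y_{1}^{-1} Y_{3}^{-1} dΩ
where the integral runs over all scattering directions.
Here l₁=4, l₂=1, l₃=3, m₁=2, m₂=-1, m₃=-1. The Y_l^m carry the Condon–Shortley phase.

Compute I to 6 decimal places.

Checks pass: Σm=0; 8 even; l₃=3∈[3,5].
(2·4+1)(2·1+1)(2·3+1) = 189
Δ: 2! 6! 0! / 9! → 1/252
sum: t=1:−1/36 = -1/36
3j²(4 1 3; 0 0 0) = Δ·Π!·Σ² = 4/63  (sign +1)
sum: t=0:+1/96 = 1/96
3j²(4 1 3; 2 -1 -1) = Δ·Π!·Σ² = 5/84  (sign +1)
combine: 4πI² = 189·4/63·5/84 = 5/7
take √, sign +1: I = 0.23841361

0.238414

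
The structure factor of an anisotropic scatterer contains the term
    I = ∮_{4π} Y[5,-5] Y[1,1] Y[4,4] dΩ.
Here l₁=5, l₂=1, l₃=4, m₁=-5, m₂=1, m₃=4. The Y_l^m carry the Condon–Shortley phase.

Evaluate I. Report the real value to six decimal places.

m-sum 0 ✓  L=10 even ✓  4≤4≤6 ✓
Π(2lᵢ+1) = 11×3×9 = 297
triangle coeff Δ(5,1,4) = 1/495
Σ_t [1,1]: t=1:−1/576 = -1/576
(3j)²=5/99 [(5 1 4; 0 0 0)], sign=-1
Σ_t [2,2]: t=2:+1/80640 = 1/80640
(3j)²=1/11 [(5 1 4; -5 1 4)], sign=+1
⇒ 4πI² = 15/11
I = (-1)√(15/11/(4π)) = -0.32941575

-0.329416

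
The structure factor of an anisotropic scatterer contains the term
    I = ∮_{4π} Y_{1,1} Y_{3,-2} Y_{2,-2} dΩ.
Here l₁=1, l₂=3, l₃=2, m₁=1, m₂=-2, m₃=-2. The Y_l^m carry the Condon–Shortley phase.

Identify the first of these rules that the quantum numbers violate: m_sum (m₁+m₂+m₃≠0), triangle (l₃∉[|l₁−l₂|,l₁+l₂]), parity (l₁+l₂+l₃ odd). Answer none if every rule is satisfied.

m_sum

m₁+m₂+m₃ = 1 − 2 − 2 = -3  ✗
triangle: |1−3|=2 ≤ l₃=2 ≤ 1+3=4
parity: l₁+l₂+l₃ = 6 is even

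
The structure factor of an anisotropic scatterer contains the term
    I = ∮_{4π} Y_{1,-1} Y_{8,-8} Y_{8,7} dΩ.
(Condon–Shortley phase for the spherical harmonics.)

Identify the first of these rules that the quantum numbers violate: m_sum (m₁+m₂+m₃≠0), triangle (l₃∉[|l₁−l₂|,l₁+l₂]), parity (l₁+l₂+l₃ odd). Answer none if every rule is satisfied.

m_sum

Σmᵢ = -2  ✗
l₃∈[|l₁−l₂|,l₁+l₂]=[7,9], have l₃=8
Σlᵢ = 17 ⇒ odd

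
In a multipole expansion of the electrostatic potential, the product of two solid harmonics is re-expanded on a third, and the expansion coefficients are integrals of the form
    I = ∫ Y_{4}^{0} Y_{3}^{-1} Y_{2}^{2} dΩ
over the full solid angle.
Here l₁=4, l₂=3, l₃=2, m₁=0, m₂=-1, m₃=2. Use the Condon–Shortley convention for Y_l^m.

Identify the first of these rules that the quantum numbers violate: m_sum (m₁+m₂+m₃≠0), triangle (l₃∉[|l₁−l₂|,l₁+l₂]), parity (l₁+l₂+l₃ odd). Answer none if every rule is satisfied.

m₁+m₂+m₃ = 0 − 1 + 2 = 1  ✗
triangle: |4−3|=1 ≤ l₃=2 ≤ 4+3=7
parity: l₁+l₂+l₃ = 9 is odd

m_sum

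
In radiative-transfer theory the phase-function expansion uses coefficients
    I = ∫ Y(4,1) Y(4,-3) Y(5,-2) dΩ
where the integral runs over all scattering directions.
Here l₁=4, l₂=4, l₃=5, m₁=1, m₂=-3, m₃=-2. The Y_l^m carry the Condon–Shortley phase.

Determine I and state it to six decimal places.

0.000000

m-sum = 1 − 3 − 2 = -4 ≠ 0 ⇒ I = 0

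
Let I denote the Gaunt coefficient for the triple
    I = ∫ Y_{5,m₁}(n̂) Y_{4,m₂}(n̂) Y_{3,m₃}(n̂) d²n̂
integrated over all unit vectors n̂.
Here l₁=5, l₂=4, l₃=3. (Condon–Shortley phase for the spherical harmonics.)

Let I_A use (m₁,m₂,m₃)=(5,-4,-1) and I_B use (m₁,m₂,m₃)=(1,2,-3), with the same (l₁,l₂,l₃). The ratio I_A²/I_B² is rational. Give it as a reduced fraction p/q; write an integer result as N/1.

392/225

Same 5,4,3: normalisation and zero-m 3j drop out of the ratio.
A: Δ: 6! 4! 2! / 13! → 1/180180; sum: t=0:+1/34560 = 1/34560; 3j²(5 4 3; 5 -4 -1) = Δ·Π!·Σ² = 14/429  (sign +1)
B: Δ: 6! 4! 2! / 13! → 1/180180; sum: t=4:+1/2304 = 1/2304; 3j²(5 4 3; 1 2 -3) = Δ·Π!·Σ² = 75/4004  (sign +1)
I_A²/I_B² = (14/429)/(75/4004) = 392/225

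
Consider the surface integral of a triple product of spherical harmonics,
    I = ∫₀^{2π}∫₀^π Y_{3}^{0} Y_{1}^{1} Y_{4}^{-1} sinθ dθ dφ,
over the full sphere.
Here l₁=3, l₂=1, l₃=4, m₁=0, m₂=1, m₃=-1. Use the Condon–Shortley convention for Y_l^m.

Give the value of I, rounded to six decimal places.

-0.194664

m-sum 0 ✓  L=8 even ✓  2≤4≤4 ✓
Π(2lᵢ+1) = 7×3×9 = 189
triangle coeff Δ(3,1,4) = 1/252
Σ_t [0,0]: t=0:+1/36 = 1/36
(3j)²=4/63 [(3 1 4; 0 0 0)], sign=+1
Σ_t [0,0]: t=0:+1/72 = 1/72
(3j)²=5/126 [(3 1 4; 0 1 -1)], sign=-1
⇒ 4πI² = 10/21
I = (-1)√(10/21/(4π)) = -0.19466390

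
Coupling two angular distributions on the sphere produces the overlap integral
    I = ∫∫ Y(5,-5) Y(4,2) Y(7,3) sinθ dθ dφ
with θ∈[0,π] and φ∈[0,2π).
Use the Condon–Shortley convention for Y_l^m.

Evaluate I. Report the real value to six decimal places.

m-sum 0 ✓  L=16 even ✓  1≤7≤9 ✓
Π(2lᵢ+1) = 11×9×15 = 1485
triangle coeff Δ(5,4,7) = 1/6126120
Σ_t [0,2]: t=0:+1/69120 t=1:−1/20736 t=2:+1/69120 = -1/51840
(3j)²=280/21879 [(5 4 7; 0 0 0)], sign=+1
Σ_t [2,2]: t=2:+1/3870720 = 1/3870720
(3j)²=675/136136 [(5 4 7; -5 2 3)], sign=+1
⇒ 4πI² = 50625/537251
I = (+1)√(50625/537251/(4π)) = 0.08659423

0.086594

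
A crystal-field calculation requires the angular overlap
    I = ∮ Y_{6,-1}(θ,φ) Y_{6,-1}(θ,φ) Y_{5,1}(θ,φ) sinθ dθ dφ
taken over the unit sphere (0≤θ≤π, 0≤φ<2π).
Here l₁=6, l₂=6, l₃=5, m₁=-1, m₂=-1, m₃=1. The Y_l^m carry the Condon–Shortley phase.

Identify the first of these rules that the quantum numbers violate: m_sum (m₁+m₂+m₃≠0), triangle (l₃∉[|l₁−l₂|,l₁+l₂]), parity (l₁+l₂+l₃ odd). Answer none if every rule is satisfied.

m_sum

azimuthal sum: -1 − 1 + 1 = -1  ✗
0 ≤ 5 ≤ 12 (triangle on l)
L = 6 + 6 + 5 = 17 (odd)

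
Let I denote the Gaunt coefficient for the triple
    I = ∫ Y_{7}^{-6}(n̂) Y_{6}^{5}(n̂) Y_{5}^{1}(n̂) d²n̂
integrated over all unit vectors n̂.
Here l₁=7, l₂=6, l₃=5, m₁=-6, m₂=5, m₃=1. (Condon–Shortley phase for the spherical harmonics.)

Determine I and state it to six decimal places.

-0.141904

m-sum 0 ✓  L=18 even ✓  1≤5≤13 ✓
Π(2lᵢ+1) = 15×13×11 = 2145
triangle coeff Δ(7,6,5) = 1/174594420
Σ_t [2,6]: t=2:+1/4147200 t=3:−1/207360 t=4:+1/82944 t=5:−1/207360 t=6:+1/4147200 = 1/345600
(3j)²=420/46189 [(7 6 5; 0 0 0)], sign=-1
Σ_t [7,8]: t=7:−1/87091200 t=8:+1/29030400 = 1/43545600
(3j)²=88/6783 [(7 6 5; -6 5 1)], sign=+1
⇒ 4πI² = 26400/104329
I = (-1)√(26400/104329/(4π)) = -0.14190396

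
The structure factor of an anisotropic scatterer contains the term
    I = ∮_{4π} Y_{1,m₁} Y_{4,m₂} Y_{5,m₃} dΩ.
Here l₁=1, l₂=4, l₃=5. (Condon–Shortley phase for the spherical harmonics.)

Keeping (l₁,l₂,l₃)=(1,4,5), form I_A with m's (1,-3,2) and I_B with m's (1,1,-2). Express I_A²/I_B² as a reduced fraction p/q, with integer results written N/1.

1/7

Shared (l₁,l₂,l₃)=(1,4,5): N and (l;000)² cancel in I_A²/I_B².
A: Δ = 0!·2!·8!/11! = 1/495; Racah Σ t=0..0: t=0:+1/10080 = 1/10080; ⇒ 3j(1 4 5; 1 -3 2)² = 1/165, sgn -1
B: Δ = 0!·2!·8!/11! = 1/495; Racah Σ t=0..0: t=0:+1/1440 = 1/1440; ⇒ 3j(1 4 5; 1 1 -2)² = 7/165, sgn -1
I_A²/I_B² = (1/165)/(7/165) = 1/7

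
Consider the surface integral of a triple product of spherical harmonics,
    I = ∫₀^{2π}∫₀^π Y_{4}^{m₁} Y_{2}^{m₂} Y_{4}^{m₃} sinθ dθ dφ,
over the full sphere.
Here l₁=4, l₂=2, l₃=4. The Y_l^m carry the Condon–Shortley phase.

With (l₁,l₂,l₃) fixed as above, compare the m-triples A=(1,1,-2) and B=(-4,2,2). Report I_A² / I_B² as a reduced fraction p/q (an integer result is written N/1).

81/56

Shared (l₁,l₂,l₃)=(4,2,4): N and (l;000)² cancel in I_A²/I_B².
A: Δ = 2!·6!·2!/11! = 1/13860; Racah Σ t=1..2: t=1:−1/96 t=2:+1/240 = -1/160; ⇒ 3j(4 2 4; 1 1 -2)² = 27/1540, sgn -1
B: Δ = 2!·6!·2!/11! = 1/13860; Racah Σ t=2..2: t=2:+1/2880 = 1/2880; ⇒ 3j(4 2 4; -4 2 2)² = 2/165, sgn +1
I_A²/I_B² = (27/1540)/(2/165) = 81/56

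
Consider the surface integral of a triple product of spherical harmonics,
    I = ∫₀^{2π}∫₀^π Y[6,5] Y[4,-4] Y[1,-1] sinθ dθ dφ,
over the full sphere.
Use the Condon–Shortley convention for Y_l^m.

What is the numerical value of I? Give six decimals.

0.000000

l₃=1 ∉ [2,10] — triangle fails ⇒ I = 0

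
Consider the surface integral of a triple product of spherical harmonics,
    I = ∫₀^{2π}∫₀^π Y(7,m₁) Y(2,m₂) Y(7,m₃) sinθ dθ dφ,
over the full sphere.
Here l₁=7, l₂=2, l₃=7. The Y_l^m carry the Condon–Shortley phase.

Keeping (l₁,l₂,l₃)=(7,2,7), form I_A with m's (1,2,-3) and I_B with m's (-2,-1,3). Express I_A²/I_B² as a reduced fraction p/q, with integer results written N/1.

54/25

Same 7,2,7: normalisation and zero-m 3j drop out of the ratio.
A: Δ: 2! 12! 2! / 17! → 1/185640; sum: t=2:+1/3870720 = 1/3870720; 3j²(7 2 7; 1 2 -3) = Δ·Π!·Σ² = 135/6188  (sign +1)
B: Δ: 2! 12! 2! / 17! → 1/185640; sum: t=0:+1/4354560 t=1:−1/1935360 = -1/3483648; 3j²(7 2 7; -2 -1 3) = Δ·Π!·Σ² = 125/12376  (sign -1)
I_A²/I_B² = (135/6188)/(125/12376) = 54/25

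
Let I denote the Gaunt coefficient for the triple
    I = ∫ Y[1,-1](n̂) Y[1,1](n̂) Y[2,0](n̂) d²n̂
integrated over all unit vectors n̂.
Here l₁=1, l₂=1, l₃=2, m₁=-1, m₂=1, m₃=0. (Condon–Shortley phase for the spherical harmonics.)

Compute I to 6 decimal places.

Checks pass: Σm=0; 4 even; l₃=2∈[0,2].
(2·1+1)(2·1+1)(2·2+1) = 45
Δ: 0! 2! 2! / 5! → 1/30
sum: t=0:+1/1 = 1/1
3j²(1 1 2; 0 0 0) = Δ·Π!·Σ² = 2/15  (sign +1)
sum: t=0:+1/4 = 1/4
3j²(1 1 2; -1 1 0) = Δ·Π!·Σ² = 1/30  (sign +1)
combine: 4πI² = 45·2/15·1/30 = 1/5
take √, sign +1: I = 0.12615663

0.126157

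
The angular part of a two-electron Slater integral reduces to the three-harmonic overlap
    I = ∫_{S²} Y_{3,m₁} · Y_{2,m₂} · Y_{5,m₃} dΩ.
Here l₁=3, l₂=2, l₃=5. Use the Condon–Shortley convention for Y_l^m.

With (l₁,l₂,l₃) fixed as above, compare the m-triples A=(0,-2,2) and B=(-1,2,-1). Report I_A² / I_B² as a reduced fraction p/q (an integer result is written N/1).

Same 3,2,5: normalisation and zero-m 3j drop out of the ratio.
A: Δ: 0! 6! 4! / 11! → 1/2310; sum: t=0:+1/864 = 1/864; 3j²(3 2 5; 0 -2 2) = Δ·Π!·Σ² = 1/66  (sign -1)
B: Δ: 0! 6! 4! / 11! → 1/2310; sum: t=0:+1/1152 = 1/1152; 3j²(3 2 5; -1 2 -1) = Δ·Π!·Σ² = 1/154  (sign +1)
I_A²/I_B² = (1/66)/(1/154) = 7/3

7/3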